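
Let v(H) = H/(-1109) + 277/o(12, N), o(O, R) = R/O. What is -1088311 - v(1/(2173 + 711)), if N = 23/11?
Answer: -80175483073229/73562188 ≈ -1.0899e+6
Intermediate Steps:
N = 23/11 (N = 23*(1/11) = 23/11 ≈ 2.0909)
v(H) = 36564/23 - H/1109 (v(H) = H/(-1109) + 277/(((23/11)/12)) = H*(-1/1109) + 277/(((23/11)*(1/12))) = -H/1109 + 277/(23/132) = -H/1109 + 277*(132/23) = -H/1109 + 36564/23 = 36564/23 - H/1109)
-1088311 - v(1/(2173 + 711)) = -1088311 - (36564/23 - 1/(1109*(2173 + 711))) = -1088311 - (36564/23 - 1/1109/2884) = -1088311 - (36564/23 - 1/1109*1/2884) = -1088311 - (36564/23 - 1/3198356) = -1088311 - 1*116944688761/73562188 = -1088311 - 116944688761/73562188 = -80175483073229/73562188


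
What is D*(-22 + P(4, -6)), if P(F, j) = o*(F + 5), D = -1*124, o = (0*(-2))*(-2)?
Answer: 2728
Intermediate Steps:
o = 0 (o = 0*(-2) = 0)
D = -124
P(F, j) = 0 (P(F, j) = 0*(F + 5) = 0*(5 + F) = 0)
D*(-22 + P(4, -6)) = -124*(-22 + 0) = -124*(-22) = 2728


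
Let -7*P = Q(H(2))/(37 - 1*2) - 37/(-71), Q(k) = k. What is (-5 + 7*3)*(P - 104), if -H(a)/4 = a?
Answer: -28956912/17395 ≈ -1664.7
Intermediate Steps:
H(a) = -4*a
P = -727/17395 (P = -((-4*2)/(37 - 1*2) - 37/(-71))/7 = -(-8/(37 - 2) - 37*(-1/71))/7 = -(-8/35 + 37/71)/7 = -1/7*727/2485 = -727/17395 ≈ -0.041794)
(-5 + 7*3)*(P - 104) = (-5 + 7*3)*(-727/17395 - 104) = (-5 + 21)*(-1809807/17395) = 16*(-1809807/17395) = -28956912/17395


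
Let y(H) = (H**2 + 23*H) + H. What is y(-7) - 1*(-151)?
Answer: 32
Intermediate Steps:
y(H) = H**2 + 24*H
y(-7) - 1*(-151) = -7*(24 - 7) - 1*(-151) = -7*17 + 151 = -119 + 151 = 32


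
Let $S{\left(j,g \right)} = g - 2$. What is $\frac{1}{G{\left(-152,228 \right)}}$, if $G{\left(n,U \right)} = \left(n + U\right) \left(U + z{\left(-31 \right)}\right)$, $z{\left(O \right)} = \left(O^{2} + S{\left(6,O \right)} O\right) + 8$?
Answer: $\frac{1}{168720} \approx 5.927 \cdot 10^{-6}$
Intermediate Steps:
$S{\left(j,g \right)} = -2 + g$
$z{\left(O \right)} = 8 + O^{2} + O \left(-2 + O\right)$ ($z{\left(O \right)} = \left(O^{2} + \left(-2 + O\right) O\right) + 8 = \left(O^{2} + O \left(-2 + O\right)\right) + 8 = 8 + O^{2} + O \left(-2 + O\right)$)
$G{\left(n,U \right)} = \left(1992 + U\right) \left(U + n\right)$ ($G{\left(n,U \right)} = \left(n + U\right) \left(U + \left(8 - -62 + 2 \left(-31\right)^{2}\right)\right) = \left(U + n\right) \left(U + \left(8 + 62 + 2 \cdot 961\right)\right) = \left(U + n\right) \left(U + \left(8 + 62 + 1922\right)\right) = \left(U + n\right) \left(U + 1992\right) = \left(U + n\right) \left(1992 + U\right) = \left(1992 + U\right) \left(U + n\right)$)
$\frac{1}{G{\left(-152,228 \right)}} = \frac{1}{228^{2} + 1992 \cdot 228 + 1992 \left(-152\right) + 228 \left(-152\right)} = \frac{1}{51984 + 454176 - 302784 - 34656} = \frac{1}{168720}$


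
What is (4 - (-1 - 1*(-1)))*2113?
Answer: 8452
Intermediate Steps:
(4 - (-1 - 1*(-1)))*2113 = (4 - (-1 + 1))*2113 = (4 - 1*0)*2113 = (4 + 0)*2113 = 4*2113 = 8452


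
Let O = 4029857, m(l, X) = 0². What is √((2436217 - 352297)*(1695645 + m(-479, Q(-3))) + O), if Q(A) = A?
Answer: √3533592558257 ≈ 1.8798e+6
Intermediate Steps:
m(l, X) = 0
√((2436217 - 352297)*(1695645 + m(-479, Q(-3))) + O) = √((2436217 - 352297)*(1695645 + 0) + 4029857) = √(2083920*1695645 + 4029857) = √(3533588528400 + 4029857) = √3533592558257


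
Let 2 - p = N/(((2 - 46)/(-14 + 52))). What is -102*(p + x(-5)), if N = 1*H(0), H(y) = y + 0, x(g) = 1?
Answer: -306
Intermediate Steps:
H(y) = y
N = 0 (N = 1*0 = 0)
p = 2 (p = 2 - 0/((2 - 46)/(-14 + 52)) = 2 - 0/((-44/38)) = 2 - 0/((-44*1/38)) = 2 - 0/(-22/19) = 2 - 0*(-19)/22 = 2 - 1*0 = 2 + 0 = 2)
-102*(p + x(-5)) = -102*(2 + 1) = -102*3 = -306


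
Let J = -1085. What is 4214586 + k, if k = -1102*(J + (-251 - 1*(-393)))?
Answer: 5253772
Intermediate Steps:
k = 1039186 (k = -1102*(-1085 + (-251 - 1*(-393))) = -1102*(-1085 + (-251 + 393)) = -1102*(-1085 + 142) = -1102*(-943) = 1039186)
4214586 + k = 4214586 + 1039186 = 5253772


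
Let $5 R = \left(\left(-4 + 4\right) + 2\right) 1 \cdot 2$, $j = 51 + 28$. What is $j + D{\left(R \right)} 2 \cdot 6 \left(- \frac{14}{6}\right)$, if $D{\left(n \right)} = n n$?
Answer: $\frac{1527}{25} \approx 61.08$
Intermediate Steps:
$j = 79$
$R = \frac{4}{5}$ ($R = \frac{\left(\left(-4 + 4\right) + 2\right) 1 \cdot 2}{5} = \frac{\left(0 + 2\right) 1 \cdot 2}{5} = \frac{2 \cdot 1 \cdot 2}{5} = \frac{2 \cdot 2}{5} = \frac{1}{5} \cdot 4 = \frac{4}{5} \approx 0.8$)
$D{\left(n \right)} = n^{2}$
$j + D{\left(R \right)} 2 \cdot 6 \left(- \frac{14}{6}\right) = 79 + \left(\frac{4}{5}\right)^{2} \cdot 2 \cdot 6 \left(- \frac{14}{6}\right) = 79 + \frac{16 \cdot 12 \left(\left(-14\right) \frac{1}{6}\right)}{25} = 79 + \frac{16 \cdot 12 \left(- \frac{7}{3}\right)}{25} = 79 + \frac{16}{25} \left(-28\right) = 79 - \frac{448}{25} = \frac{1527}{25}$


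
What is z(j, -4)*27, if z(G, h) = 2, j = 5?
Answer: 54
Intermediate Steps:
z(j, -4)*27 = 2*27 = 54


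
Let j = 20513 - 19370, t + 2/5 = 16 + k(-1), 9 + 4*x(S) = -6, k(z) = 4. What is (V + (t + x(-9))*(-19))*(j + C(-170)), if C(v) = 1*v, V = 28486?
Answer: 548477181/20 ≈ 2.7424e+7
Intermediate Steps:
x(S) = -15/4 (x(S) = -9/4 + (1/4)*(-6) = -9/4 - 3/2 = -15/4)
t = 98/5 (t = -2/5 + (16 + 4) = -2/5 + 20 = 98/5 ≈ 19.600)
C(v) = v
j = 1143
(V + (t + x(-9))*(-19))*(j + C(-170)) = (28486 + (98/5 - 15/4)*(-19))*(1143 - 170) = (28486 + (317/20)*(-19))*973 = (28486 - 6023/20)*973 = (563697/20)*973 = 548477181/20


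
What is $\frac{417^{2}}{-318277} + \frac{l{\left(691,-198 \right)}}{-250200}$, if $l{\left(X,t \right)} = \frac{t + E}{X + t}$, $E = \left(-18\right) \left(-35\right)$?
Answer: $- \frac{297904197237}{545264199475} \approx -0.54635$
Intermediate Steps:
$E = 630$
$l{\left(X,t \right)} = \frac{630 + t}{X + t}$ ($l{\left(X,t \right)} = \frac{t + 630}{X + t} = \frac{630 + t}{X + t}$)
$\frac{417^{2}}{-318277} + \frac{l{\left(691,-198 \right)}}{-250200} = \frac{417^{2}}{-318277} + \frac{\frac{1}{691 - 198} \left(630 - 198\right)}{-250200} = 173889 \left(- \frac{1}{318277}\right) + \frac{1}{493} \cdot 432 \left(- \frac{1}{250200}\right) = - \frac{173889}{318277} + \frac{1}{493} \cdot 432 \left(- \frac{1}{250200}\right) = - \frac{173889}{318277} + \frac{432}{493} \left(- \frac{1}{250200}\right) = - \frac{173889}{318277} - \frac{6}{1713175} = - \frac{297904197237}{545264199475}$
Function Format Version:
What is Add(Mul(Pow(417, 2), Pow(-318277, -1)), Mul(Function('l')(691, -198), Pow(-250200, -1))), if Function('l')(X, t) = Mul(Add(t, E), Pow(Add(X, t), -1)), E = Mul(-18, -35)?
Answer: Rational(-297904197237, 545264199475) ≈ -0.54635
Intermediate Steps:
E = 630
Function('l')(X, t) = Mul(Pow(Add(X, t), -1), Add(630, t)) (Function('l')(X, t) = Mul(Add(t, 630), Pow(Add(X, t), -1)) = Mul(Add(630, t), Pow(Add(X, t), -1)) = Mul(Pow(Add(X, t), -1), Add(630, t)))
Add(Mul(Pow(417, 2), Pow(-318277, -1)), Mul(Function('l')(691, -198), Pow(-250200, -1))) = Add(Mul(Pow(417, 2), Pow(-318277, -1)), Mul(Mul(Pow(Add(691, -198), -1), Add(630, -198)), Pow(-250200, -1))) = Add(Mul(173889, Rational(-1, 318277)), Mul(Mul(Pow(493, -1), 432), Rational(-1, 250200))) = Add(Rational(-173889, 318277), Mul(Mul(Rational(1, 493), 432), Rational(-1, 250200))) = Add(Rational(-173889, 318277), Mul(Rational(432, 493), Rational(-1, 250200))) = Add(Rational(-173889, 318277), Rational(-6, 1713175)) = Rational(-297904197237, 545264199475)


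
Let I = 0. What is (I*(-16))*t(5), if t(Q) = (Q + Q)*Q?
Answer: 0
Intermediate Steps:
t(Q) = 2*Q**2 (t(Q) = (2*Q)*Q = 2*Q**2)
(I*(-16))*t(5) = (0*(-16))*(2*5**2) = 0*(2*25) = 0*50 = 0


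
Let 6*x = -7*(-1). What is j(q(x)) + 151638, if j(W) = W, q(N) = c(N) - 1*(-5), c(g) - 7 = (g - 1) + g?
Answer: 454954/3 ≈ 1.5165e+5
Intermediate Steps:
x = 7/6 (x = (-7*(-1))/6 = (1/6)*7 = 7/6 ≈ 1.1667)
c(g) = 6 + 2*g (c(g) = 7 + ((g - 1) + g) = 7 + ((-1 + g) + g) = 7 + (-1 + 2*g) = 6 + 2*g)
q(N) = 11 + 2*N (q(N) = (6 + 2*N) - 1*(-5) = (6 + 2*N) + 5 = 11 + 2*N)
j(q(x)) + 151638 = (11 + 2*(7/6)) + 151638 = (11 + 7/3) + 151638 = 40/3 + 151638 = 454954/3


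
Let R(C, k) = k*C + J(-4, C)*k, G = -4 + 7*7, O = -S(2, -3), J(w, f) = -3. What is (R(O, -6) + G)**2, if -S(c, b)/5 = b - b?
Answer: 3969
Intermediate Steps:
S(c, b) = 0 (S(c, b) = -5*(b - b) = -5*0 = 0)
O = 0 (O = -1*0 = 0)
G = 45 (G = -4 + 49 = 45)
R(C, k) = -3*k + C*k (R(C, k) = k*C - 3*k = C*k - 3*k = -3*k + C*k)
(R(O, -6) + G)**2 = (-6*(-3 + 0) + 45)**2 = (-6*(-3) + 45)**2 = (18 + 45)**2 = 63**2 = 3969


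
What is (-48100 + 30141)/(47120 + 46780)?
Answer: -17959/93900 ≈ -0.19126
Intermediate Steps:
(-48100 + 30141)/(47120 + 46780) = -17959/93900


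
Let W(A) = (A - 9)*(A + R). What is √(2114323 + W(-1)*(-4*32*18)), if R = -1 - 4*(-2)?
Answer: √2252563 ≈ 1500.9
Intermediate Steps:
R = 7 (R = -1 + 8 = 7)
W(A) = (-9 + A)*(7 + A) (W(A) = (A - 9)*(A + 7) = (-9 + A)*(7 + A))
√(2114323 + W(-1)*(-4*32*18)) = √(2114323 + (-63 + (-1)² - 2*(-1))*(-4*32*18)) = √(2114323 + (-63 + 1 + 2)*(-128*18)) = √(2114323 - 60*(-2304)) = √(2114323 + 138240) = √2252563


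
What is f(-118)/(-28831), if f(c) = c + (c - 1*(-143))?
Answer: 93/28831 ≈ 0.0032257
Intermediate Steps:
f(c) = 143 + 2*c (f(c) = c + (c + 143) = c + (143 + c) = 143 + 2*c)
f(-118)/(-28831) = (143 + 2*(-118))/(-28831) = (143 - 236)*(-1/28831) = -93*(-1/28831) = 93/28831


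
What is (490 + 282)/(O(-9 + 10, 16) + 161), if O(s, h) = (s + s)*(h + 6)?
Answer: 772/205 ≈ 3.7659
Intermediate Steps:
O(s, h) = 2*s*(6 + h) (O(s, h) = (2*s)*(6 + h) = 2*s*(6 + h))
(490 + 282)/(O(-9 + 10, 16) + 161) = (490 + 282)/(2*(-9 + 10)*(6 + 16) + 161) = 772/(2*1*22 + 161) = 772/(44 + 161) = 772/205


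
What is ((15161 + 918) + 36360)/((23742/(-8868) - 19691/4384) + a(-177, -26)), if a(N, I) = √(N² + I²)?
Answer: 3945776269357569952/335389814828278431 + 550407532773899264*√32005/335389814828278431 ≈ 305.36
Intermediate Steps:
a(N, I) = √(I² + N²)
((15161 + 918) + 36360)/((23742/(-8868) - 19691/4384) + a(-177, -26)) = ((15161 + 918) + 36360)/((23742/(-8868) - 19691/4384) + √((-26)² + (-177)²)) = (16079 + 36360)/((23742*(-1/8868) - 19691*1/4384) + √(676 + 31329)) = 52439/((-3957/1478 - 19691/4384) + √32005) = 52439/(-23225393/3239776 + √32005)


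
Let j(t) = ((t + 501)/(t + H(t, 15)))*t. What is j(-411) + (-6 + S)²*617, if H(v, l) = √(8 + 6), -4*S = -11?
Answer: 17855685851/2702512 + 36990*√14/168907 ≈ 6607.9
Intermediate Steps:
S = 11/4 (S = -¼*(-11) = 11/4 ≈ 2.7500)
H(v, l) = √14
j(t) = t*(501 + t)/(t + √14) (j(t) = ((t + 501)/(t + √14))*t = ((501 + t)/(t + √14))*t = t*(501 + t)/(t + √14))
j(-411) + (-6 + S)²*617 = -411*(501 - 411)/(-411 + √14) + (-6 + 11/4)²*617 = -411*90/(-411 + √14) + (-13/4)²*617 = -36990/(-411 + √14) + (169/16)*617 = -36990/(-411 + √14) + 104273/16 = 104273/16 - 36990/(-411 + √14)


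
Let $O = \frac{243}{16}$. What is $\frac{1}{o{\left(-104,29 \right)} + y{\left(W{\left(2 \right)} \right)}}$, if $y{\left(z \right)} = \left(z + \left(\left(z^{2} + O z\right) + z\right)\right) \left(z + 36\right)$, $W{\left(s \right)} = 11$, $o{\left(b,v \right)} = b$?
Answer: $\frac{16}{231503} \approx 6.9114 \cdot 10^{-5}$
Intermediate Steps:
$O = \frac{243}{16}$ ($O = 243 \cdot \frac{1}{16} = \frac{243}{16} \approx 15.188$)
$y{\left(z \right)} = \left(36 + z\right) \left(z^{2} + \frac{275 z}{16}\right)$ ($y{\left(z \right)} = \left(z + \left(\left(z^{2} + \frac{243 z}{16}\right) + z\right)\right) \left(z + 36\right) = \left(z + \left(z^{2} + \frac{259 z}{16}\right)\right) \left(36 + z\right) = \left(z^{2} + \frac{275 z}{16}\right) \left(36 + z\right) = \left(36 + z\right) \left(z^{2} + \frac{275 z}{16}\right)$)
$\frac{1}{o{\left(-104,29 \right)} + y{\left(W{\left(2 \right)} \right)}} = \frac{1}{-104 + \frac{1}{16} \cdot 11 \left(9900 + 16 \cdot 11^{2} + 851 \cdot 11\right)} = \frac{1}{-104 + \frac{1}{16} \cdot 11 \left(9900 + 16 \cdot 121 + 9361\right)} = \frac{1}{-104 + \frac{1}{16} \cdot 11 \left(9900 + 1936 + 9361\right)} = \frac{1}{-104 + \frac{1}{16} \cdot 11 \cdot 21197} = \frac{1}{-104 + \frac{233167}{16}} = \frac{1}{\frac{231503}{16}} = \frac{16}{231503}$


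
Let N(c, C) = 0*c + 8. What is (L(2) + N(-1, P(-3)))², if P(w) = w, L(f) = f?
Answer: 100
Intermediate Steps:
N(c, C) = 8 (N(c, C) = 0 + 8 = 8)
(L(2) + N(-1, P(-3)))² = (2 + 8)² = 10² = 100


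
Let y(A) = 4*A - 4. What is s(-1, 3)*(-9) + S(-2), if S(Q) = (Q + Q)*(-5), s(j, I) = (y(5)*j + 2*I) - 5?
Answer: 155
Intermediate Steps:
y(A) = -4 + 4*A
s(j, I) = -5 + 2*I + 16*j (s(j, I) = ((-4 + 4*5)*j + 2*I) - 5 = ((-4 + 20)*j + 2*I) - 5 = (16*j + 2*I) - 5 = (2*I + 16*j) - 5 = -5 + 2*I + 16*j)
S(Q) = -10*Q (S(Q) = (2*Q)*(-5) = -10*Q)
s(-1, 3)*(-9) + S(-2) = (-5 + 2*3 + 16*(-1))*(-9) - 10*(-2) = (-5 + 6 - 16)*(-9) + 20 = -15*(-9) + 20 = 135 + 20 = 155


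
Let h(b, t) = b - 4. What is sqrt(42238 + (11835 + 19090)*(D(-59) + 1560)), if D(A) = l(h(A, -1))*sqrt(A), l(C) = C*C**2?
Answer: sqrt(48285238 - 7732703475*I*sqrt(59)) ≈ 1.724e+5 - 1.7226e+5*I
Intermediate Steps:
h(b, t) = -4 + b
l(C) = C**3
D(A) = sqrt(A)*(-4 + A)**3 (D(A) = (-4 + A)**3*sqrt(A) = sqrt(A)*(-4 + A)**3)
sqrt(42238 + (11835 + 19090)*(D(-59) + 1560)) = sqrt(42238 + (11835 + 19090)*(sqrt(-59)*(-4 - 59)**3 + 1560)) = sqrt(42238 + 30925*((I*sqrt(59))*(-63)**3 + 1560)) = sqrt(42238 + 30925*((I*sqrt(59))*(-250047) + 1560)) = sqrt(42238 + 30925*(-250047*I*sqrt(59) + 1560)) = sqrt(42238 + 30925*(1560 - 250047*I*sqrt(59))) = sqrt(42238 + (48243000 - 7732703475*I*sqrt(59))) = sqrt(48285238 - 7732703475*I*sqrt(59))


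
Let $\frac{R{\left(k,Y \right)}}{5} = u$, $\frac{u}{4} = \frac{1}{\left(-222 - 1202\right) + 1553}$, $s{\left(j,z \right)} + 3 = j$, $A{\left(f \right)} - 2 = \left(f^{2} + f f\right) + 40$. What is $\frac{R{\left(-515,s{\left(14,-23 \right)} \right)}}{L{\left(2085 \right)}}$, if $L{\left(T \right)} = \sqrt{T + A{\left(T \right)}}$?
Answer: $\frac{20 \sqrt{8696577}}{1121858433} \approx 5.2573 \cdot 10^{-5}$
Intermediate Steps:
$A{\left(f \right)} = 42 + 2 f^{2}$ ($A{\left(f \right)} = 2 + \left(\left(f^{2} + f f\right) + 40\right) = 2 + \left(\left(f^{2} + f^{2}\right) + 40\right) = 2 + \left(2 f^{2} + 40\right) = 2 + \left(40 + 2 f^{2}\right) = 42 + 2 f^{2}$)
$L{\left(T \right)} = \sqrt{42 + T + 2 T^{2}}$ ($L{\left(T \right)} = \sqrt{T + \left(42 + 2 T^{2}\right)} = \sqrt{42 + T + 2 T^{2}}$)
$s{\left(j,z \right)} = -3 + j$
$u = \frac{4}{129}$ ($u = \frac{4}{\left(-222 - 1202\right) + 1553} = \frac{4}{-1424 + 1553} = \frac{4}{129} \approx 0.031008$)
$R{\left(k,Y \right)} = \frac{20}{129}$ ($R{\left(k,Y \right)} = 5 \cdot \frac{4}{129} = \frac{20}{129}$)
$\frac{R{\left(-515,s{\left(14,-23 \right)} \right)}}{L{\left(2085 \right)}} = \frac{20}{129 \sqrt{42 + 2085 + 2 \cdot 2085^{2}}} = \frac{20}{129 \sqrt{42 + 2085 + 2 \cdot 4347225}} = \frac{20}{129 \sqrt{42 + 2085 + 8694450}} = \frac{20}{129 \sqrt{8696577}} = \frac{20 \frac{\sqrt{8696577}}{8696577}}{129} = \frac{20 \sqrt{8696577}}{1121858433}$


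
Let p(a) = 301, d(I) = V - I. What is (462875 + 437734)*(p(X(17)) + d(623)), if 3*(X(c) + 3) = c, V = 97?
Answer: -202637025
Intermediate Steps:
X(c) = -3 + c/3
d(I) = 97 - I
(462875 + 437734)*(p(X(17)) + d(623)) = (462875 + 437734)*(301 + (97 - 1*623)) = 900609*(301 + (97 - 623)) = 900609*(301 - 526) = 900609*(-225) = -202637025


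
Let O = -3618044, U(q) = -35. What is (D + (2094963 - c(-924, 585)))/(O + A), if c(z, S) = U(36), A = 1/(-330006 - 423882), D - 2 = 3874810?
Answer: -642938303040/389657136439 ≈ -1.6500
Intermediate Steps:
D = 3874812 (D = 2 + 3874810 = 3874812)
A = -1/753888 (A = 1/(-753888) = -1/753888 ≈ -1.3265e-6)
c(z, S) = -35
(D + (2094963 - c(-924, 585)))/(O + A) = (3874812 + (2094963 - 1*(-35)))/(-3618044 - 1/753888) = (3874812 + (2094963 + 35))/(-2727599955073/753888) = (3874812 + 2094998)*(-753888/2727599955073) = 5969810*(-753888/2727599955073) = -642938303040/389657136439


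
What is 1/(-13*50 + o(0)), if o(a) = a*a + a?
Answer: -1/650 ≈ -0.0015385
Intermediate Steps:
o(a) = a + a² (o(a) = a² + a = a + a²)
1/(-13*50 + o(0)) = 1/(-13*50 + 0*(1 + 0)) = 1/(-650 + 0*1) = 1/(-650 + 0) = 1/(-650) = -1/650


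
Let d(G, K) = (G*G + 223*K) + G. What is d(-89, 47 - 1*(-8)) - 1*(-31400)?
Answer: 51497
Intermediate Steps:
d(G, K) = G + G**2 + 223*K (d(G, K) = (G**2 + 223*K) + G = G + G**2 + 223*K)
d(-89, 47 - 1*(-8)) - 1*(-31400) = (-89 + (-89)**2 + 223*(47 - 1*(-8))) - 1*(-31400) = (-89 + 7921 + 223*(47 + 8)) + 31400 = (-89 + 7921 + 223*55) + 31400 = (-89 + 7921 + 12265) + 31400 = 20097 + 31400 = 51497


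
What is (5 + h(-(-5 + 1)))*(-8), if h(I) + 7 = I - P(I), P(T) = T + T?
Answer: 48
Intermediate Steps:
P(T) = 2*T
h(I) = -7 - I (h(I) = -7 + (I - 2*I) = -7 - I)
(5 + h(-(-5 + 1)))*(-8) = (5 + (-7 - (-1)*(-5 + 1)))*(-8) = (5 + (-7 - (-1)*(-4)))*(-8) = (5 + (-7 - 1*4))*(-8) = (5 + (-7 - 4))*(-8) = (5 - 11)*(-8) = -6*(-8) = 48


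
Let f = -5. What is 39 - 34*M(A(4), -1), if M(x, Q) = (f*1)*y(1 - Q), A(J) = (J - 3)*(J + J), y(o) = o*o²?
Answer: 1399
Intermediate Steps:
y(o) = o³
A(J) = 2*J*(-3 + J) (A(J) = (-3 + J)*(2*J) = 2*J*(-3 + J))
M(x, Q) = -5*(1 - Q)³ (M(x, Q) = (-5*1)*(1 - Q)³ = -5*(1 - Q)³)
39 - 34*M(A(4), -1) = 39 - 170*(-1 - 1)³ = 39 - 170*(-2)³ = 39 - 170*(-8) = 39 - 34*(-40) = 39 + 1360 = 1399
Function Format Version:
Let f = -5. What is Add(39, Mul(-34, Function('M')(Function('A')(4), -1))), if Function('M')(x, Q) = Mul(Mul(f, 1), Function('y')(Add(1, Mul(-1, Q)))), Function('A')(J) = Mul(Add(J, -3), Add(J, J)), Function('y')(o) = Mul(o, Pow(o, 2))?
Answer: 1399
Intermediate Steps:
Function('y')(o) = Pow(o, 3)
Function('A')(J) = Mul(2, J, Add(-3, J)) (Function('A')(J) = Mul(Add(-3, J), Mul(2, J)) = Mul(2, J, Add(-3, J)))
Function('M')(x, Q) = Mul(-5, Pow(Add(1, Mul(-1, Q)), 3)) (Function('M')(x, Q) = Mul(Mul(-5, 1), Pow(Add(1, Mul(-1, Q)), 3)) = Mul(-5, Pow(Add(1, Mul(-1, Q)), 3)))
Add(39, Mul(-34, Function('M')(Function('A')(4), -1))) = Add(39, Mul(-34, Mul(5, Pow(Add(-1, -1), 3)))) = Add(39, Mul(-34, Mul(5, Pow(-2, 3)))) = Add(39, Mul(-34, Mul(5, -8))) = Add(39, Mul(-34, -40)) = Add(39, 1360) = 1399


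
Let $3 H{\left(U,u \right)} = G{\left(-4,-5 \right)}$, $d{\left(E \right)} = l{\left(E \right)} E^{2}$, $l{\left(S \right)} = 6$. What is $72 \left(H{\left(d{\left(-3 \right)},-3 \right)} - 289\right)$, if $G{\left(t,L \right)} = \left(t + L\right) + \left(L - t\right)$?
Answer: $-21048$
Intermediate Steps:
$d{\left(E \right)} = 6 E^{2}$
$G{\left(t,L \right)} = 2 L$ ($G{\left(t,L \right)} = \left(L + t\right) + \left(L - t\right) = 2 L$)
$H{\left(U,u \right)} = - \frac{10}{3}$ ($H{\left(U,u \right)} = \frac{2 \left(-5\right)}{3} = \frac{1}{3} \left(-10\right) = - \frac{10}{3}$)
$72 \left(H{\left(d{\left(-3 \right)},-3 \right)} - 289\right) = 72 \left(- \frac{10}{3} - 289\right) = 72 \left(- \frac{877}{3}\right) = -21048$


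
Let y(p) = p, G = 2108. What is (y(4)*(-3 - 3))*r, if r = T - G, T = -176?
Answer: 54816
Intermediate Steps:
r = -2284 (r = -176 - 1*2108 = -176 - 2108 = -2284)
(y(4)*(-3 - 3))*r = (4*(-3 - 3))*(-2284) = (4*(-6))*(-2284) = -24*(-2284) = 54816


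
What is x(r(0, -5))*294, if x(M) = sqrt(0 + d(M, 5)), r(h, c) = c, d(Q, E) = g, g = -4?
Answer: 588*I ≈ 588.0*I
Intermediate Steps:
d(Q, E) = -4
x(M) = 2*I (x(M) = sqrt(0 - 4) = sqrt(-4) = 2*I)
x(r(0, -5))*294 = (2*I)*294 = 588*I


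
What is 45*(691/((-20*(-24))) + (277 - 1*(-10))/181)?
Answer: 788493/5792 ≈ 136.13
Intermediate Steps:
45*(691/((-20*(-24))) + (277 - 1*(-10))/181) = 45*(691/480 + (277 + 10)*(1/181)) = 45*(691*(1/480) + 287*(1/181)) = 45*(691/480 + 287/181) = 45*(262831/86880) = 788493/5792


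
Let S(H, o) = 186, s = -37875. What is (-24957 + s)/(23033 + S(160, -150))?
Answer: -8976/3317 ≈ -2.7061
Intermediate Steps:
(-24957 + s)/(23033 + S(160, -150)) = (-24957 - 37875)/(23033 + 186) = -62832/23219 = -62832*1/23219 = -8976/3317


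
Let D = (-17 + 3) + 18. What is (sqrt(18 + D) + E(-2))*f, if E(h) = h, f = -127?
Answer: 254 - 127*sqrt(22) ≈ -341.68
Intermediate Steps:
D = 4 (D = -14 + 18 = 4)
(sqrt(18 + D) + E(-2))*f = (sqrt(18 + 4) - 2)*(-127) = (sqrt(22) - 2)*(-127) = (-2 + sqrt(22))*(-127) = 254 - 127*sqrt(22)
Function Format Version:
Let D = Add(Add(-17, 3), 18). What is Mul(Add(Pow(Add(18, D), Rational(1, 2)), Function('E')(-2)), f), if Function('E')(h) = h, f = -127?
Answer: Add(254, Mul(-127, Pow(22, Rational(1, 2)))) ≈ -341.68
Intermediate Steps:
D = 4 (D = Add(-14, 18) = 4)
Mul(Add(Pow(Add(18, D), Rational(1, 2)), Function('E')(-2)), f) = Mul(Add(Pow(Add(18, 4), Rational(1, 2)), -2), -127) = Mul(Add(Pow(22, Rational(1, 2)), -2), -127) = Mul(Add(-2, Pow(22, Rational(1, 2))), -127) = Add(254, Mul(-127, Pow(22, Rational(1, 2))))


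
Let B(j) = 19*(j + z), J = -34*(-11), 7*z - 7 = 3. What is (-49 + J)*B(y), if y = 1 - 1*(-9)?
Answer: 494000/7 ≈ 70571.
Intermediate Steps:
z = 10/7 (z = 1 + (1/7)*3 = 1 + 3/7 = 10/7 ≈ 1.4286)
y = 10 (y = 1 + 9 = 10)
J = 374
B(j) = 190/7 + 19*j (B(j) = 19*(j + 10/7) = 19*(10/7 + j) = 190/7 + 19*j)
(-49 + J)*B(y) = (-49 + 374)*(190/7 + 19*10) = 325*(190/7 + 190) = 325*(1520/7) = 494000/7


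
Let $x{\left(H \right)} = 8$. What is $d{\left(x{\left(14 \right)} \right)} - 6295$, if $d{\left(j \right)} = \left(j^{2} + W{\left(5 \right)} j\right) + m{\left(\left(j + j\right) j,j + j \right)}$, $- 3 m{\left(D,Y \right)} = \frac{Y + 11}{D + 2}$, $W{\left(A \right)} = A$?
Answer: $- \frac{804839}{130} \approx -6191.1$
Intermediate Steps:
$m{\left(D,Y \right)} = - \frac{11 + Y}{3 \left(2 + D\right)}$ ($m{\left(D,Y \right)} = - \frac{\left(Y + 11\right) \frac{1}{D + 2}}{3} = - \frac{\left(11 + Y\right) \frac{1}{2 + D}}{3} = - \frac{\frac{1}{2 + D} \left(11 + Y\right)}{3} = - \frac{11 + Y}{3 \left(2 + D\right)}$)
$d{\left(j \right)} = j^{2} + 5 j + \frac{-11 - 2 j}{3 \left(2 + 2 j^{2}\right)}$ ($d{\left(j \right)} = \left(j^{2} + 5 j\right) + \frac{-11 - \left(j + j\right)}{3 \left(2 + \left(j + j\right) j\right)} = \left(j^{2} + 5 j\right) + \frac{-11 - 2 j}{3 \left(2 + 2 j j\right)} = \left(j^{2} + 5 j\right) + \frac{-11 - 2 j}{3 \left(2 + 2 j^{2}\right)} = j^{2} + 5 j + \frac{-11 - 2 j}{3 \left(2 + 2 j^{2}\right)}$)
$d{\left(x{\left(14 \right)} \right)} - 6295 = \frac{- \frac{11}{6} - \frac{8}{3} + 8 \left(1 + 8^{2}\right) \left(5 + 8\right)}{1 + 8^{2}} - 6295 = \frac{- \frac{11}{6} - \frac{8}{3} + 8 \left(1 + 64\right) 13}{1 + 64} - 6295 = \frac{- \frac{11}{6} - \frac{8}{3} + 8 \cdot 65 \cdot 13}{65} - 6295 = \frac{- \frac{11}{6} - \frac{8}{3} + 6760}{65} - 6295 = \frac{1}{65} \cdot \frac{13511}{2} - 6295 = \frac{13511}{130} - 6295 = - \frac{804839}{130}$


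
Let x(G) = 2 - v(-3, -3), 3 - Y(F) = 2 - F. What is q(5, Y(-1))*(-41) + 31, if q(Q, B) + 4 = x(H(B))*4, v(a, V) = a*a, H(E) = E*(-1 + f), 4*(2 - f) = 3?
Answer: 1343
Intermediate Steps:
f = 5/4 (f = 2 - 1/4*3 = 2 - 3/4 = 5/4 ≈ 1.2500)
Y(F) = 1 + F (Y(F) = 3 - (2 - F) = 3 + (-2 + F) = 1 + F)
H(E) = E/4 (H(E) = E*(-1 + 5/4) = E*(1/4) = E/4)
v(a, V) = a**2
x(G) = -7 (x(G) = 2 - 1*(-3)**2 = 2 - 1*9 = 2 - 9 = -7)
q(Q, B) = -32 (q(Q, B) = -4 - 7*4 = -4 - 28 = -32)
q(5, Y(-1))*(-41) + 31 = -32*(-41) + 31 = 1312 + 31 = 1343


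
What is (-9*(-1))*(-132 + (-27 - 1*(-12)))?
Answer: -1323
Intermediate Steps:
(-9*(-1))*(-132 + (-27 - 1*(-12))) = 9*(-132 + (-27 + 12)) = 9*(-132 - 15) = 9*(-147) = -1323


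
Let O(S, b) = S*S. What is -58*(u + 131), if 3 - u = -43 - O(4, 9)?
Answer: -11194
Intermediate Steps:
O(S, b) = S**2
u = 62 (u = 3 - (-43 - 1*4**2) = 3 - (-43 - 1*16) = 3 - (-43 - 16) = 3 - 1*(-59) = 3 + 59 = 62)
-58*(u + 131) = -58*(62 + 131) = -58*193 = -11194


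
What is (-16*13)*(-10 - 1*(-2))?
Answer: 1664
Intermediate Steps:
(-16*13)*(-10 - 1*(-2)) = -208*(-10 + 2) = -208*(-8) = 1664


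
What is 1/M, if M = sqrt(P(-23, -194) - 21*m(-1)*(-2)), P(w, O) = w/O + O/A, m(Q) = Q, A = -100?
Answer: -5*I*sqrt(1043914)/32286 ≈ -0.15823*I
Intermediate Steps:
P(w, O) = -O/100 + w/O (P(w, O) = w/O + O/(-100) = w/O + O*(-1/100) = w/O - O/100 = -O/100 + w/O)
M = 3*I*sqrt(1043914)/485 (M = sqrt((-1/100*(-194) - 23/(-194)) - 21*(-1)*(-2)) = sqrt((97/50 - 23*(-1/194)) + 21*(-2)) = sqrt((97/50 + 23/194) - 42) = sqrt(4992/2425 - 42) = sqrt(-96858/2425) = 3*I*sqrt(1043914)/485 ≈ 6.3199*I)
1/M = 1/(3*I*sqrt(1043914)/485) = -5*I*sqrt(1043914)/32286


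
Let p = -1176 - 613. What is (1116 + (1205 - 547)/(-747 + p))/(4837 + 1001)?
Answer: 1414759/7402584 ≈ 0.19112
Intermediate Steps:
p = -1789
(1116 + (1205 - 547)/(-747 + p))/(4837 + 1001) = (1116 + (1205 - 547)/(-747 - 1789))/(4837 + 1001) = (1116 + 658/(-2536))/5838 = (1116 + 658*(-1/2536))*(1/5838) = (1116 - 329/1268)*(1/5838) = (1414759/1268)*(1/5838) = 1414759/7402584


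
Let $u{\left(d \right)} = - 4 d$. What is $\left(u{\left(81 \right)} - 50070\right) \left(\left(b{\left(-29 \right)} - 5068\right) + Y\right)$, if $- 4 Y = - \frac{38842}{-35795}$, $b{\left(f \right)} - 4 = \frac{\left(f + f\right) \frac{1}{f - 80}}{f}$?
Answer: $\frac{995740637441073}{3901655} \approx 2.5521 \cdot 10^{8}$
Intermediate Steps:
$b{\left(f \right)} = 4 + \frac{2}{-80 + f}$ ($b{\left(f \right)} = 4 + \frac{\left(f + f\right) \frac{1}{f - 80}}{f} = 4 + \frac{2 f \frac{1}{-80 + f}}{f} = 4 + \frac{2}{-80 + f}$)
$Y = - \frac{19421}{71590}$ ($Y = - \frac{\left(-38842\right) \frac{1}{-35795}}{4} = - \frac{\left(-38842\right) \left(- \frac{1}{35795}\right)}{4} = \left(- \frac{1}{4}\right) \frac{38842}{35795} = - \frac{19421}{71590} \approx -0.27128$)
$\left(u{\left(81 \right)} - 50070\right) \left(\left(b{\left(-29 \right)} - 5068\right) + Y\right) = \left(\left(-4\right) 81 - 50070\right) \left(\left(\frac{2 \left(-159 + 2 \left(-29\right)\right)}{-80 - 29} - 5068\right) - \frac{19421}{71590}\right) = \left(-324 - 50070\right) \left(\left(\frac{2 \left(-159 - 58\right)}{-109} - 5068\right) - \frac{19421}{71590}\right) = - 50394 \left(\left(2 \left(- \frac{1}{109}\right) \left(-217\right) - 5068\right) - \frac{19421}{71590}\right) = - 50394 \left(\left(\frac{434}{109} - 5068\right) - \frac{19421}{71590}\right) = - 50394 \left(- \frac{551978}{109} - \frac{19421}{71590}\right) = \left(-50394\right) \left(- \frac{39518221909}{7803310}\right) = \frac{995740637441073}{3901655}$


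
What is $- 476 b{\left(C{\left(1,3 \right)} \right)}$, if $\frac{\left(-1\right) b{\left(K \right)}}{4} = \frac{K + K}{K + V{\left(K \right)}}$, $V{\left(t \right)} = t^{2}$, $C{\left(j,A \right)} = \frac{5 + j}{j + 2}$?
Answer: $\frac{3808}{3} \approx 1269.3$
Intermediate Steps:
$C{\left(j,A \right)} = \frac{5 + j}{2 + j}$
$b{\left(K \right)} = - \frac{8 K}{K + K^{2}}$ ($b{\left(K \right)} = - 4 \frac{K + K}{K + K^{2}} = - 4 \frac{2 K}{K + K^{2}} = - \frac{8 K}{K + K^{2}}$)
$- 476 b{\left(C{\left(1,3 \right)} \right)} = - 476 \left(- \frac{8}{1 + \frac{5 + 1}{2 + 1}}\right) = - 476 \left(- \frac{8}{1 + \frac{1}{3} \cdot 6}\right) = - 476 \left(- \frac{8}{1 + 2}\right) = - 476 \left(- \frac{8}{3}\right) = - 476 \left(\left(-8\right) \frac{1}{3}\right) = \left(-476\right) \left(- \frac{8}{3}\right) = \frac{3808}{3}$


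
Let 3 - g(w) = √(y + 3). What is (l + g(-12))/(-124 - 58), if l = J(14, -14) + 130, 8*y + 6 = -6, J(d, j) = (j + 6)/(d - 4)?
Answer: -661/910 + √6/364 ≈ -0.71964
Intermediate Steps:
J(d, j) = (6 + j)/(-4 + d)
y = -3/2 (y = -¾ + (⅛)*(-6) = -¾ - ¾ = -3/2 ≈ -1.5000)
l = 646/5 (l = (6 - 14)/(-4 + 14) + 130 = -8/10 + 130 = (⅒)*(-8) + 130 = -⅘ + 130 = 646/5 ≈ 129.20)
g(w) = 3 - √6/2 (g(w) = 3 - √(-3/2 + 3) = 3 - √(3/2) = 3 - √6/2)
(l + g(-12))/(-124 - 58) = (646/5 + (3 - √6/2))/(-124 - 58) = (661/5 - √6/2)/(-182) = (661/5 - √6/2)*(-1/182) = -661/910 + √6/364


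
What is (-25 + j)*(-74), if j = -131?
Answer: 11544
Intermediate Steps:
(-25 + j)*(-74) = (-25 - 131)*(-74) = -156*(-74) = 11544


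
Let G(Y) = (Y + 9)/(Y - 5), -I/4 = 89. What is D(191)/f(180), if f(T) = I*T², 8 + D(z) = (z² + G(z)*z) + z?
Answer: -857213/268174800 ≈ -0.0031965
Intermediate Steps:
I = -356 (I = -4*89 = -356)
G(Y) = (9 + Y)/(-5 + Y)
D(z) = -8 + z + z² + z*(9 + z)/(-5 + z) (D(z) = -8 + ((z² + ((9 + z)/(-5 + z))*z) + z) = -8 + ((z² + z*(9 + z)/(-5 + z)) + z) = -8 + (z + z² + z*(9 + z)/(-5 + z)) = -8 + z + z² + z*(9 + z)/(-5 + z))
f(T) = -356*T²
D(191)/f(180) = ((40 + 191³ - 4*191 - 3*191²)/(-5 + 191))/((-356*180²)) = ((40 + 6967871 - 764 - 3*36481)/186)/((-356*32400)) = ((40 + 6967871 - 764 - 109443)/186)/(-11534400) = ((1/186)*6857704)*(-1/11534400) = (3428852/93)*(-1/11534400) = -857213/268174800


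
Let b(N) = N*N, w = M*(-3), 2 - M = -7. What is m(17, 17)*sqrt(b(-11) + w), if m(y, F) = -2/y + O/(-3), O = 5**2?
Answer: -431*sqrt(94)/51 ≈ -81.935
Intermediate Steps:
O = 25
M = 9 (M = 2 - 1*(-7) = 2 + 7 = 9)
m(y, F) = -25/3 - 2/y (m(y, F) = -2/y + 25/(-3) = -2/y + 25*(-1/3) = -2/y - 25/3 = -25/3 - 2/y)
w = -27 (w = 9*(-3) = -27)
b(N) = N**2
m(17, 17)*sqrt(b(-11) + w) = (-25/3 - 2/17)*sqrt((-11)**2 - 27) = (-25/3 - 2*1/17)*sqrt(121 - 27) = (-25/3 - 2/17)*sqrt(94) = -431*sqrt(94)/51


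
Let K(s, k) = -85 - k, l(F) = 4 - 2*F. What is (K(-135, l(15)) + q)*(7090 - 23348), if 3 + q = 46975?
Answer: -762711554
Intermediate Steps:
q = 46972 (q = -3 + 46975 = 46972)
(K(-135, l(15)) + q)*(7090 - 23348) = ((-85 - (4 - 2*15)) + 46972)*(7090 - 23348) = ((-85 - (4 - 30)) + 46972)*(-16258) = ((-85 - 1*(-26)) + 46972)*(-16258) = ((-85 + 26) + 46972)*(-16258) = (-59 + 46972)*(-16258) = 46913*(-16258) = -762711554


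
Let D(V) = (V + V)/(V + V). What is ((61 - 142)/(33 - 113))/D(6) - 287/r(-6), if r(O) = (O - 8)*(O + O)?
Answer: -167/240 ≈ -0.69583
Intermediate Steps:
r(O) = 2*O*(-8 + O) (r(O) = (-8 + O)*(2*O) = 2*O*(-8 + O))
D(V) = 1 (D(V) = (2*V)/((2*V)) = (2*V)*(1/(2*V)) = 1)
((61 - 142)/(33 - 113))/D(6) - 287/r(-6) = ((61 - 142)/(33 - 113))/1 - 287*(-1/(12*(-8 - 6))) = -81/(-80)*1 - 287/(2*(-6)*(-14)) = -81*(-1/80)*1 - 287/168 = (81/80)*1 - 287*1/168 = 81/80 - 41/24 = -167/240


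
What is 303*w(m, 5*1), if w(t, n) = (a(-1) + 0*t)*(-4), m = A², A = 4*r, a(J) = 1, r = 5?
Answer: -1212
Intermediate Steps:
A = 20 (A = 4*5 = 20)
m = 400 (m = 20² = 400)
w(t, n) = -4 (w(t, n) = (1 + 0*t)*(-4) = (1 + 0)*(-4) = 1*(-4) = -4)
303*w(m, 5*1) = 303*(-4) = -1212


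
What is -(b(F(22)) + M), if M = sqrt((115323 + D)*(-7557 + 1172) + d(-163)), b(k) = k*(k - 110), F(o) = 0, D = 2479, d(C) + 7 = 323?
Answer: -I*sqrt(752165454) ≈ -27426.0*I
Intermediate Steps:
d(C) = 316 (d(C) = -7 + 323 = 316)
b(k) = k*(-110 + k)
M = I*sqrt(752165454) (M = sqrt((115323 + 2479)*(-7557 + 1172) + 316) = sqrt(117802*(-6385) + 316) = sqrt(-752165770 + 316) = sqrt(-752165454) = I*sqrt(752165454) ≈ 27426.0*I)
-(b(F(22)) + M) = -(0*(-110 + 0) + I*sqrt(752165454)) = -(0*(-110) + I*sqrt(752165454)) = -(0 + I*sqrt(752165454)) = -I*sqrt(752165454)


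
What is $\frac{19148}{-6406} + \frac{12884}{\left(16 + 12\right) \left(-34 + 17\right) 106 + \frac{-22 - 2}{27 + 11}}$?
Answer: $- \frac{2490611403}{767659807} \approx -3.2444$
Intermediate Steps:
$\frac{19148}{-6406} + \frac{12884}{\left(16 + 12\right) \left(-34 + 17\right) 106 + \frac{-22 - 2}{27 + 11}} = 19148 \left(- \frac{1}{6406}\right) + \frac{12884}{28 \left(-17\right) 106 - \frac{24}{38}} = - \frac{9574}{3203} + \frac{12884}{\left(-476\right) 106 - \frac{12}{19}} = - \frac{9574}{3203} + \frac{12884}{-50456 - \frac{12}{19}} = - \frac{9574}{3203} + \frac{12884}{- \frac{958676}{19}} = - \frac{9574}{3203} + 12884 \left(- \frac{19}{958676}\right) = - \frac{9574}{3203} - \frac{61199}{239669} = - \frac{2490611403}{767659807}$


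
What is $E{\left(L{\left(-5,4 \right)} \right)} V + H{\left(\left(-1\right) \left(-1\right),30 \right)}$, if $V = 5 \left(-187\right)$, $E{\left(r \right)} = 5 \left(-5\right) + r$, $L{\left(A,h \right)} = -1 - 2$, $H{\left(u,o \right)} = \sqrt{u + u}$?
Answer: $26180 + \sqrt{2} \approx 26181.0$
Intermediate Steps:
$H{\left(u,o \right)} = \sqrt{2} \sqrt{u}$ ($H{\left(u,o \right)} = \sqrt{2 u} = \sqrt{2} \sqrt{u}$)
$L{\left(A,h \right)} = -3$
$E{\left(r \right)} = -25 + r$
$V = -935$
$E{\left(L{\left(-5,4 \right)} \right)} V + H{\left(\left(-1\right) \left(-1\right),30 \right)} = \left(-25 - 3\right) \left(-935\right) + \sqrt{2} \sqrt{\left(-1\right) \left(-1\right)} = \left(-28\right) \left(-935\right) + \sqrt{2} \sqrt{1} = 26180 + \sqrt{2} \cdot 1 = 26180 + \sqrt{2}$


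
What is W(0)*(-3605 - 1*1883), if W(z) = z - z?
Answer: 0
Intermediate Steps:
W(z) = 0
W(0)*(-3605 - 1*1883) = 0*(-3605 - 1*1883) = 0*(-3605 - 1883) = 0*(-5488) = 0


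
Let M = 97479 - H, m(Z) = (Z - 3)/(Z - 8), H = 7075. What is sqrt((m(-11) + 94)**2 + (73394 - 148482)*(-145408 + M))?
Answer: 16*sqrt(5824155887)/19 ≈ 64266.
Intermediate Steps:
m(Z) = (-3 + Z)/(-8 + Z)
M = 90404 (M = 97479 - 1*7075 = 97479 - 7075 = 90404)
sqrt((m(-11) + 94)**2 + (73394 - 148482)*(-145408 + M)) = sqrt(((-3 - 11)/(-8 - 11) + 94)**2 + (73394 - 148482)*(-145408 + 90404)) = sqrt((-14/(-19) + 94)**2 - 75088*(-55004)) = sqrt((-1/19*(-14) + 94)**2 + 4130140352) = sqrt((14/19 + 94)**2 + 4130140352) = sqrt((1800/19)**2 + 4130140352) = sqrt(3240000/361 + 4130140352) = sqrt(1490983907072/361) = 16*sqrt(5824155887)/19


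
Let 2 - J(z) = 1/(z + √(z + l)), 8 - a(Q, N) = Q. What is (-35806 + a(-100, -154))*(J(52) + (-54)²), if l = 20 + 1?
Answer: -274060899788/2631 - 35698*√73/2631 ≈ -1.0417e+8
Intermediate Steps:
a(Q, N) = 8 - Q
l = 21
J(z) = 2 - 1/(z + √(21 + z)) (J(z) = 2 - 1/(z + √(z + 21)) = 2 - 1/(z + √(21 + z)))
(-35806 + a(-100, -154))*(J(52) + (-54)²) = (-35806 + (8 - 1*(-100)))*((-1 + 2*52 + 2*√(21 + 52))/(52 + √(21 + 52)) + (-54)²) = (-35806 + (8 + 100))*((-1 + 104 + 2*√73)/(52 + √73) + 2916) = (-35806 + 108)*((103 + 2*√73)/(52 + √73) + 2916) = -35698*(2916 + (103 + 2*√73)/(52 + √73)) = -104095368 - 35698*(103 + 2*√73)/(52 + √73)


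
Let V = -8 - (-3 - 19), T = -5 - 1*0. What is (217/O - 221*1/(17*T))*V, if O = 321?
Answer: 73612/1605 ≈ 45.864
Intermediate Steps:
T = -5 (T = -5 + 0 = -5)
V = 14 (V = -8 - 1*(-22) = -8 + 22 = 14)
(217/O - 221*1/(17*T))*V = (217/321 - 221/(17*(-5)))*14 = (217*(1/321) - 221/(-85))*14 = (217/321 - 221*(-1/85))*14 = (217/321 + 13/5)*14 = (5258/1605)*14 = 73612/1605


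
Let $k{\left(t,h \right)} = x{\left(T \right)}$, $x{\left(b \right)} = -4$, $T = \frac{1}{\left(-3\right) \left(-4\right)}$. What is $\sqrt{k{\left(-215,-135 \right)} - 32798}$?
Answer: $i \sqrt{32802} \approx 181.11 i$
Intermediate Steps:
$T = \frac{1}{12} \approx 0.083333$
$k{\left(t,h \right)} = -4$
$\sqrt{k{\left(-215,-135 \right)} - 32798} = \sqrt{-4 - 32798} = \sqrt{-32802} = i \sqrt{32802}$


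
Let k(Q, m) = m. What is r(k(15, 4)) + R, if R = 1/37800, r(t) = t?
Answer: 151201/37800 ≈ 4.0000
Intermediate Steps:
R = 1/37800 ≈ 2.6455e-5
r(k(15, 4)) + R = 4 + 1/37800 = 151201/37800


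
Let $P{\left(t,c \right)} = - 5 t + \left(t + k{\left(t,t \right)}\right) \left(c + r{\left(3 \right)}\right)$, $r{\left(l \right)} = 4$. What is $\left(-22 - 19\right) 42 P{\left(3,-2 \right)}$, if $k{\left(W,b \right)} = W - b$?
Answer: $15498$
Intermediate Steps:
$P{\left(t,c \right)} = - 5 t + t \left(4 + c\right)$ ($P{\left(t,c \right)} = - 5 t + \left(t + \left(t - t\right)\right) \left(c + 4\right) = - 5 t + \left(t + 0\right) \left(4 + c\right) = - 5 t + t \left(4 + c\right)$)
$\left(-22 - 19\right) 42 P{\left(3,-2 \right)} = \left(-22 - 19\right) 42 \cdot 3 \left(-1 - 2\right) = \left(-22 - 19\right) 42 \cdot 3 \left(-3\right) = \left(-41\right) 42 \left(-9\right) = \left(-1722\right) \left(-9\right) = 15498$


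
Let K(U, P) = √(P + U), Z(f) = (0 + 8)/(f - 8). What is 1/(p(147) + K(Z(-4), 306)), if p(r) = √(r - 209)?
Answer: 3/(2*√687 + 3*I*√62) ≈ 0.047569 - 0.021436*I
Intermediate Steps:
p(r) = √(-209 + r)
Z(f) = 8/(-8 + f)
1/(p(147) + K(Z(-4), 306)) = 1/(√(-209 + 147) + √(306 + 8/(-8 - 4))) = 1/(√(-62) + √(306 + 8/(-12))) = 1/(I*√62 + √(306 + 8*(-1/12))) = 1/(I*√62 + √(306 - ⅔)) = 1/(I*√62 + √(916/3)) = 1/(I*√62 + 2*√687/3) = 1/(2*√687/3 + I*√62)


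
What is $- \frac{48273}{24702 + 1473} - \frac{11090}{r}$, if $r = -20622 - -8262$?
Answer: $- \frac{10212451}{10784100} \approx -0.94699$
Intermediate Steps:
$r = -12360$ ($r = -20622 + 8262 = -12360$)
$- \frac{48273}{24702 + 1473} - \frac{11090}{r} = - \frac{48273}{24702 + 1473} - \frac{11090}{-12360} = - \frac{48273}{26175} - - \frac{1109}{1236} = \left(-48273\right) \frac{1}{26175} + \frac{1109}{1236} = - \frac{16091}{8725} + \frac{1109}{1236} = - \frac{10212451}{10784100}$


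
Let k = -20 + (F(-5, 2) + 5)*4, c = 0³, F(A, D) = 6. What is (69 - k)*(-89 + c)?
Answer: -4005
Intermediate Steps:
c = 0
k = 24 (k = -20 + (6 + 5)*4 = -20 + 11*4 = -20 + 44 = 24)
(69 - k)*(-89 + c) = (69 - 1*24)*(-89 + 0) = (69 - 24)*(-89) = 45*(-89) = -4005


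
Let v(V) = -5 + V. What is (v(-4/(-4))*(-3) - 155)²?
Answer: 20449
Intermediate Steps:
(v(-4/(-4))*(-3) - 155)² = ((-5 - 4/(-4))*(-3) - 155)² = ((-5 - 4*(-¼))*(-3) - 155)² = ((-5 + 1)*(-3) - 155)² = (-4*(-3) - 155)² = (12 - 155)² = (-143)² = 20449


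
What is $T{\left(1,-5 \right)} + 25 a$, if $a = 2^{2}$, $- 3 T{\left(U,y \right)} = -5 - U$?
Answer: $102$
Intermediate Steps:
$T{\left(U,y \right)} = \frac{5}{3} + \frac{U}{3}$ ($T{\left(U,y \right)} = - \frac{-5 - U}{3} = \frac{5}{3} + \frac{U}{3}$)
$a = 4$
$T{\left(1,-5 \right)} + 25 a = \left(\frac{5}{3} + \frac{1}{3} \cdot 1\right) + 25 \cdot 4 = \left(\frac{5}{3} + \frac{1}{3}\right) + 100 = 2 + 100 = 102$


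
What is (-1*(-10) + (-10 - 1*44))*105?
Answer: -4620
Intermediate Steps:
(-1*(-10) + (-10 - 1*44))*105 = (10 + (-10 - 44))*105 = (10 - 54)*105 = -44*105 = -4620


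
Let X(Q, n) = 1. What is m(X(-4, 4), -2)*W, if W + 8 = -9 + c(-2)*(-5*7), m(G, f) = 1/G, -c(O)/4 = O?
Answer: -297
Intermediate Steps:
c(O) = -4*O
W = -297 (W = -8 + (-9 + (-4*(-2))*(-5*7)) = -8 + (-9 + 8*(-35)) = -8 + (-9 - 280) = -8 - 289 = -297)
m(X(-4, 4), -2)*W = -297/1 = 1*(-297) = -297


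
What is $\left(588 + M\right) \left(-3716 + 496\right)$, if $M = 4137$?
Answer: $-15214500$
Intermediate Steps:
$\left(588 + M\right) \left(-3716 + 496\right) = \left(588 + 4137\right) \left(-3716 + 496\right) = 4725 \left(-3220\right) = -15214500$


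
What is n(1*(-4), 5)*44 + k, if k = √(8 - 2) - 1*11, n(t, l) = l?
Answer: 209 + √6 ≈ 211.45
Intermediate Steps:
k = -11 + √6 (k = √6 - 11 = -11 + √6 ≈ -8.5505)
n(1*(-4), 5)*44 + k = 5*44 + (-11 + √6) = 220 + (-11 + √6) = 209 + √6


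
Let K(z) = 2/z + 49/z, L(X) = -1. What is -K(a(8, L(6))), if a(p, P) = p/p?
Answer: -51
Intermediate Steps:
a(p, P) = 1
K(z) = 51/z
-K(a(8, L(6))) = -51/1 = -51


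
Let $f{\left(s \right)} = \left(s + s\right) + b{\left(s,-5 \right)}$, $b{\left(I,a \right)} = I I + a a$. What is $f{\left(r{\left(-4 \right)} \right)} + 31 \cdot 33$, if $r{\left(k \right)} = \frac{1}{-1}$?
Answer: $1047$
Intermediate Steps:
$b{\left(I,a \right)} = I^{2} + a^{2}$
$r{\left(k \right)} = -1$
$f{\left(s \right)} = 25 + s^{2} + 2 s$ ($f{\left(s \right)} = \left(s + s\right) + \left(s^{2} + \left(-5\right)^{2}\right) = 2 s + \left(s^{2} + 25\right) = 2 s + \left(25 + s^{2}\right) = 25 + s^{2} + 2 s$)
$f{\left(r{\left(-4 \right)} \right)} + 31 \cdot 33 = \left(25 + \left(-1\right)^{2} + 2 \left(-1\right)\right) + 31 \cdot 33 = \left(25 + 1 - 2\right) + 1023 = 24 + 1023 = 1047$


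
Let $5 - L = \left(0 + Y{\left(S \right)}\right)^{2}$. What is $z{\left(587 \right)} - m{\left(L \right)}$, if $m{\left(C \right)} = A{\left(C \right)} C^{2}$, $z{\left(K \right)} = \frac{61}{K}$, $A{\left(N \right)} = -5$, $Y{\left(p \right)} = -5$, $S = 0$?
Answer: $\frac{1174061}{587} \approx 2000.1$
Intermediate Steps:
$L = -20$ ($L = 5 - \left(0 - 5\right)^{2} = 5 - \left(-5\right)^{2} = 5 - 25 = -20$)
$m{\left(C \right)} = - 5 C^{2}$
$z{\left(587 \right)} - m{\left(L \right)} = \frac{61}{587} - - 5 \left(-20\right)^{2} = 61 \cdot \frac{1}{587} - \left(-5\right) 400 = \frac{61}{587} - -2000 = \frac{61}{587} + 2000 = \frac{1174061}{587}$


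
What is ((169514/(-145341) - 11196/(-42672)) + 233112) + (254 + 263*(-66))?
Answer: 15948501172591/73833228 ≈ 2.1601e+5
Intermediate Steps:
((169514/(-145341) - 11196/(-42672)) + 233112) + (254 + 263*(-66)) = ((169514*(-1/145341) - 11196*(-1/42672)) + 233112) + (254 - 17358) = ((-169514/145341 + 933/3556) + 233112) - 17104 = (-66741233/73833228 + 233112) - 17104 = 17211344704303/73833228 - 17104 = 15948501172591/73833228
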